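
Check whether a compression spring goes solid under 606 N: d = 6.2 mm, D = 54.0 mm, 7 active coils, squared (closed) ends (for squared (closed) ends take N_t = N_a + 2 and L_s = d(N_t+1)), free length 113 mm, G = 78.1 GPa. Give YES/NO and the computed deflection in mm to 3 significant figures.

NO, δ = 46.3 mm

k = Gd⁴/(8D³N_a) = (78.1×10³)(6.2⁴)/(8·54.0³·7) = 13.087 N/mm
N_t = 9; L_s = 6.2·10 = 62 mm; δ_solid = L₀ − L_s = 113 − 62 = 51 mm
δ = F/k = 606/13.087 = 46.305 mm
δ < δ_solid → spring does not go solid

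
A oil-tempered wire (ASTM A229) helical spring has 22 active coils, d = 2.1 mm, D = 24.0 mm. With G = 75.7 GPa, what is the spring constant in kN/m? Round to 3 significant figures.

0.605 kN/m

k = Gd⁴/(8D³N_a) = (75.7×10³ × 2.1⁴) / (8 × 24.0³ × 22)
  = 1.47222e+06 / 2.43302e+06 = 0.6051 N/mm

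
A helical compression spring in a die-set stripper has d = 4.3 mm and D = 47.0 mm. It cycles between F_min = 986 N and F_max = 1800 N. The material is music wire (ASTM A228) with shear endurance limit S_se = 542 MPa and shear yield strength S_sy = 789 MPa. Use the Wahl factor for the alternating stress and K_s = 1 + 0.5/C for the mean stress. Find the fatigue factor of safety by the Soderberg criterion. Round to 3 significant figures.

0.246

C = D/d = 47.0/4.3 = 10.9302; K_W = (4C−1)/(4C−4)+0.615/C = 1.1318; K_s = 1+0.5/C = 1.0457
F_a = (F_max−F_min)/2 = 407 N; F_m = (F_max+F_min)/2 = 1393 N
τ_a = K_W·8F_aD/(πd³) = 1.1318 × 612.67 = 693.42 MPa
τ_m = K_s·8F_mD/(πd³) = 1.0457 × 2096.9 = 2192.9 MPa
Soderberg: 1/n_f = τ_a/S_se + τ_m/S_sy = 693.42/542 + 2192.9/789 = 1.27937 + 2.77928 = 4.0586
n_f = 1/4.0586 = 0.2464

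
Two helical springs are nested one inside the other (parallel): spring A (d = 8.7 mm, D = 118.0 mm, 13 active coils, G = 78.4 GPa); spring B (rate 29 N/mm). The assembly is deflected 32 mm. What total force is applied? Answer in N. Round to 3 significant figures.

k_A = Gd⁴/(8D³N_a) = (78.4×10³)(8.7⁴)/(8·118.0³·13) = 2.6285 N/mm
Parallel: k_eq = 2.6285 + 29 = 31.629 N/mm
F = k_eq·δ = 31.629·32 = 1012.1 N

1010 N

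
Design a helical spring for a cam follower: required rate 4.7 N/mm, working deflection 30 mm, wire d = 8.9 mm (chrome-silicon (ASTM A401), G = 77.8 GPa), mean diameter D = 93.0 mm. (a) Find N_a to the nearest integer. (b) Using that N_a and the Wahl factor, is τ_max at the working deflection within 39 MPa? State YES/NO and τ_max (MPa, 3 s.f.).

N_a = Gd⁴/(8D³k) = (77.8×10³)(8.9⁴)/(8·93.0³·4.7) = 16.14 → N_a = 16
Actual rate k = Gd⁴/(8D³·16) = 4.7411 N/mm
Working load F = kδ = 4.7411·30 = 142.23 N
C = 93.0/8.9 = 10.4494; K_W = (4C−1)/(4C−4)+0.615/C = 1.1382
τ_max = K_W·8FD/(πd³) = 1.1382·47.781 = 54.385 MPa
τ_max > 39 MPa → exceeds allowable

(a) 16 coils; (b) NO, τ_max = 54.4 MPa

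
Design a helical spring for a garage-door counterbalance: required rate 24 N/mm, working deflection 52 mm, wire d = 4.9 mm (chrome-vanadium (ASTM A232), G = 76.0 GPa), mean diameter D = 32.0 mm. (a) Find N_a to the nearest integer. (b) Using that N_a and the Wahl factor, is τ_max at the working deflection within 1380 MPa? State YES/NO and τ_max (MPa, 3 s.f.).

(a) 7 coils; (b) YES, τ_max = 1060 MPa

N_a = Gd⁴/(8D³k) = (76.0×10³)(4.9⁴)/(8·32.0³·24) = 6.964 → N_a = 7
Actual rate k = Gd⁴/(8D³·7) = 23.876 N/mm
Working load F = kδ = 23.876·52 = 1241.5 N
C = 32.0/4.9 = 6.5306; K_W = (4C−1)/(4C−4)+0.615/C = 1.2298
τ_max = K_W·8FD/(πd³) = 1.2298·859.93 = 1057.5 MPa
τ_max ≤ 1380 MPa → acceptable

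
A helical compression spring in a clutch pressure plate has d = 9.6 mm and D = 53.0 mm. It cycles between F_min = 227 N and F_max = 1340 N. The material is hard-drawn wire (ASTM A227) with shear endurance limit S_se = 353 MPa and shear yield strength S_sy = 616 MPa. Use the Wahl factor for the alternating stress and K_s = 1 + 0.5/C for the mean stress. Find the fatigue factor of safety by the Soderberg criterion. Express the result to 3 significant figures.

1.93

C = D/d = 53.0/9.6 = 5.5208; K_W = (4C−1)/(4C−4)+0.615/C = 1.2773; K_s = 1+0.5/C = 1.0906
F_a = (F_max−F_min)/2 = 556.5 N; F_m = (F_max+F_min)/2 = 783.5 N
τ_a = K_W·8F_aD/(πd³) = 1.2773 × 84.892 = 108.43 MPa
τ_m = K_s·8F_mD/(πd³) = 1.0906 × 119.52 = 130.34 MPa
Soderberg: 1/n_f = τ_a/S_se + τ_m/S_sy = 108.43/353 + 130.34/616 = 0.30717 + 0.21160 = 0.51877
n_f = 1/0.51877 = 1.928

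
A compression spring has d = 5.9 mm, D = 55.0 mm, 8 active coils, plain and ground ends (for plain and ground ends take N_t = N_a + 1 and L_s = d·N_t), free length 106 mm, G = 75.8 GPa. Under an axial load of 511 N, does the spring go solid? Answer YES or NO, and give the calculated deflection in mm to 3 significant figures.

k = Gd⁴/(8D³N_a) = (75.8×10³)(5.9⁴)/(8·55.0³·8) = 8.626 N/mm
N_t = 9; L_s = 5.9·9 = 53.1 mm; δ_solid = L₀ − L_s = 106 − 53.1 = 52.9 mm
δ = F/k = 511/8.626 = 59.24 mm
δ ≥ δ_solid → spring goes solid

YES, δ = 59.2 mm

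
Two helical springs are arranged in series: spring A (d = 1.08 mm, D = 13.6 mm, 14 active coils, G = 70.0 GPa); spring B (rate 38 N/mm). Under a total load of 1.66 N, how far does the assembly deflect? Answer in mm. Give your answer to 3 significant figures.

4.95 mm

k_A = Gd⁴/(8D³N_a) = (70.0×10³)(1.08⁴)/(8·13.6³·14) = 0.33803 N/mm
Series: 1/k_eq = 1/0.33803 + 1/38 = 2.9846; k_eq = 0.33505 N/mm
δ = F/k_eq = 1.66/0.33505 = 4.9545 mm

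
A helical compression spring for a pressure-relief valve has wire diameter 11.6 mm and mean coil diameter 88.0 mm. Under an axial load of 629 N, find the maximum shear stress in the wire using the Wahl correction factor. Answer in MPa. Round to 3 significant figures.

Spring index C = D/d = 88.0/11.6 = 7.5862
K_W = (4C−1)/(4C−4) + 0.615/C = 29.345/26.345 + 0.0811 = 1.1949
τ₀ = 8FD/(πd³) = 8·629·88.0/(π·11.6³) = 442816/4903.7 = 90.302 MPa
τ_max = K·τ₀ = 1.1949 × 90.302 = 107.91 MPa

108 MPa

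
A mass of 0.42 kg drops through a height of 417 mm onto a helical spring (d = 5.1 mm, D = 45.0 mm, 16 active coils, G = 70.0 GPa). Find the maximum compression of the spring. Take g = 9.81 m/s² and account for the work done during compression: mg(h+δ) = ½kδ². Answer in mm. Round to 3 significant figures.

30.1 mm

k = Gd⁴/(8D³N_a) = (70.0×10³)(5.1⁴)/(8·45.0³·16) = 4.06 N/mm
W = mg = 0.42 × 9.81 = 4.1202 N
½kδ² − Wδ − Wh = 0 → δ = (W + √(W² + 2kWh))/k
δ = (4.1202 + √(16.976 + 13951.3))/4.06 = (4.1202 + 118.19)/4.06 = 30.125 mm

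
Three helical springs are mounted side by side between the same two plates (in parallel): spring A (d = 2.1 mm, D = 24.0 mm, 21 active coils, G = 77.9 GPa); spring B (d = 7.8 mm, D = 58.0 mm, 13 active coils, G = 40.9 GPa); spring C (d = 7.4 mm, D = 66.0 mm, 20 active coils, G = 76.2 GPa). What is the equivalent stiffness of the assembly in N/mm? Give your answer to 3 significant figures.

13.1 N/mm

k_A = Gd⁴/(8D³N_a) = (77.9×10³)(2.1⁴)/(8·24.0³·21) = 0.65234 N/mm
k_B = Gd⁴/(8D³N_a) = (40.9×10³)(7.8⁴)/(8·58.0³·13) = 7.4608 N/mm
k_C = Gd⁴/(8D³N_a) = (76.2×10³)(7.4⁴)/(8·66.0³·20) = 4.9674 N/mm
Parallel: k_eq = 0.65234 + 7.4608 + 4.9674 = 13.081 N/mm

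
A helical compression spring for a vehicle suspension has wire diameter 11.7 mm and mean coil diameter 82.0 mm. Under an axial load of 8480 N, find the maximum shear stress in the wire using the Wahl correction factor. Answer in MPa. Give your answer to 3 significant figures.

Spring index C = D/d = 82.0/11.7 = 7.0085
K_W = (4C−1)/(4C−4) + 0.615/C = 27.034/24.034 + 0.0877 = 1.2126
τ₀ = 8FD/(πd³) = 8·8480·82.0/(π·11.7³) = 5.56288e+06/5031.6 = 1105.6 MPa
τ_max = K·τ₀ = 1.2126 × 1105.6 = 1340.6 MPa

1340 MPa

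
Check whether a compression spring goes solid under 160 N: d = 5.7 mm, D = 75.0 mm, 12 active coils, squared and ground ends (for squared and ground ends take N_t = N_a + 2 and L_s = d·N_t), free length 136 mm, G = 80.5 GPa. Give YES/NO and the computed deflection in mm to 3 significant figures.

k = Gd⁴/(8D³N_a) = (80.5×10³)(5.7⁴)/(8·75.0³·12) = 2.0982 N/mm
N_t = 14; L_s = 5.7·14 = 79.8 mm; δ_solid = L₀ − L_s = 136 − 79.8 = 56.2 mm
δ = F/k = 160/2.0982 = 76.257 mm
δ ≥ δ_solid → spring goes solid

YES, δ = 76.3 mm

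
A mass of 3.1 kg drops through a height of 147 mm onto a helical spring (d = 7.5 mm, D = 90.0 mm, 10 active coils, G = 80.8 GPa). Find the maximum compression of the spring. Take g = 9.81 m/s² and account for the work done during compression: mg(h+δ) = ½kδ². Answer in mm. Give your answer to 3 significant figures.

k = Gd⁴/(8D³N_a) = (80.8×10³)(7.5⁴)/(8·90.0³·10) = 4.3837 N/mm
W = mg = 3.1 × 9.81 = 30.411 N
½kδ² − Wδ − Wh = 0 → δ = (W + √(W² + 2kWh))/k
δ = (30.411 + √(924.83 + 39193.8))/4.3837 = (30.411 + 200.3)/4.3837 = 52.629 mm

52.6 mm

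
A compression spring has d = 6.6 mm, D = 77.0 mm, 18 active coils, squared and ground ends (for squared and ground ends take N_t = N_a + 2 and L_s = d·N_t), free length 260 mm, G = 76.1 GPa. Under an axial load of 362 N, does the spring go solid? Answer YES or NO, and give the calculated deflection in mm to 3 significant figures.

YES, δ = 165 mm

k = Gd⁴/(8D³N_a) = (76.1×10³)(6.6⁴)/(8·77.0³·18) = 2.1965 N/mm
N_t = 20; L_s = 6.6·20 = 132 mm; δ_solid = L₀ − L_s = 260 − 132 = 128 mm
δ = F/k = 362/2.1965 = 164.81 mm
δ ≥ δ_solid → spring goes solid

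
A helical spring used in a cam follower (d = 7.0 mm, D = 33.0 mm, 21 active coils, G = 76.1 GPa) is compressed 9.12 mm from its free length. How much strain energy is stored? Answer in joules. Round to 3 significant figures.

k = Gd⁴/(8D³N_a) = (76.1×10³)(7.0⁴)/(8·33.0³·21) = 30.264 N/mm
U = ½kδ² = 0.5 × 30.264 × 9.12² = 1258.6 N·mm = 1.2586 J

1.26 J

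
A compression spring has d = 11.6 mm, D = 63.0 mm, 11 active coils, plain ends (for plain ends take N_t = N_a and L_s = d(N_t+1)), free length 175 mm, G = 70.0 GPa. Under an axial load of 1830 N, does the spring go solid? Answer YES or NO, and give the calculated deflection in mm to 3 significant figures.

NO, δ = 31.8 mm

k = Gd⁴/(8D³N_a) = (70.0×10³)(11.6⁴)/(8·63.0³·11) = 57.6 N/mm
N_t = 11; L_s = 11.6·12 = 139.2 mm; δ_solid = L₀ − L_s = 175 − 139.2 = 35.8 mm
δ = F/k = 1830/57.6 = 31.771 mm
δ < δ_solid → spring does not go solid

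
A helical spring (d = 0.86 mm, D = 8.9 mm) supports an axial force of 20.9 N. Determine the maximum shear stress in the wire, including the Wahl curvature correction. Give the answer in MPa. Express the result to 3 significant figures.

849 MPa

Spring index C = D/d = 8.9/0.86 = 10.3488
K_W = (4C−1)/(4C−4) + 0.615/C = 40.395/37.395 + 0.0594 = 1.1397
τ₀ = 8FD/(πd³) = 8·20.9·8.9/(π·0.86³) = 1488.08/1.9982 = 744.7 MPa
τ_max = K·τ₀ = 1.1397 × 744.7 = 848.7 MPa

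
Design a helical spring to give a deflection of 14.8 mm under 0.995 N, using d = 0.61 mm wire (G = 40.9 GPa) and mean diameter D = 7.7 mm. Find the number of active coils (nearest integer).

23

Required rate k = F/δ = 0.995/14.8 = 0.06723 N/mm
N_a = Gd⁴/(8D³k) = (40.9×10³ × 0.61⁴)/(8 × 7.7³ × 0.06723)
    = 5662.95 / 245.541 = 23.06 → 23 coils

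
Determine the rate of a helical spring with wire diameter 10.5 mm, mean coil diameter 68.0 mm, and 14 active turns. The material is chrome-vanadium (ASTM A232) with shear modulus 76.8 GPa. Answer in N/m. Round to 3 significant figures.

26500 N/m

k = Gd⁴/(8D³N_a) = (76.8×10³ × 10.5⁴) / (8 × 68.0³ × 14)
  = 9.33509e+08 / 3.52164e+07 = 26.508 N/mm = 26508 N/m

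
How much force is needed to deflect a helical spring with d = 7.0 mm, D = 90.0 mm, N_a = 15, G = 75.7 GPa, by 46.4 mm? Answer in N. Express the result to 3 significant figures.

k = Gd⁴/(8D³N_a) = (75.7×10³)(7.0⁴)/(8·90.0³·15) = 2.0777 N/mm
F = k·δ = 2.0777 × 46.4 = 96.404 N

96.4 N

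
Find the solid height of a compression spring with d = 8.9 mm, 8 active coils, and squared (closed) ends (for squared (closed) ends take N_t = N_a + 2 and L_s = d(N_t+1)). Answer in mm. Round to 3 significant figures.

97.9 mm

squared (closed) ends: N_t = N_a + 2 = 8 + 2 = 10
L_s = d·(N_t+1) = 8.9 × 11 = 97.9 mm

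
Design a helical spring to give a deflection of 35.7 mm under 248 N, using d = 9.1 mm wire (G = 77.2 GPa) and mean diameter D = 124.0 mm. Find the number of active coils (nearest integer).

Required rate k = F/δ = 248/35.7 = 6.9468 N/mm
N_a = Gd⁴/(8D³k) = (77.2×10³ × 9.1⁴)/(8 × 124.0³ × 6.9468)
    = 5.29399e+08 / 1.05959e+08 = 4.996 → 5 coils

5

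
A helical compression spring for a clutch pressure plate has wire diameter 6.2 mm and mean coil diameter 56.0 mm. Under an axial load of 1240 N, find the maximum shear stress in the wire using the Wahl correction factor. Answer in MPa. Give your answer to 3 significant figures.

Spring index C = D/d = 56.0/6.2 = 9.0323
K_W = (4C−1)/(4C−4) + 0.615/C = 35.129/32.129 + 0.0681 = 1.1615
τ₀ = 8FD/(πd³) = 8·1240·56.0/(π·6.2³) = 555520/748.73 = 741.95 MPa
τ_max = K·τ₀ = 1.1615 × 741.95 = 861.75 MPa

862 MPa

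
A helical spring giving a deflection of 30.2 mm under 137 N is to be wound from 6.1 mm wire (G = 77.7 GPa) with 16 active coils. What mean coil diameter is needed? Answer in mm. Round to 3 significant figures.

57.0 mm

Required rate k = F/δ = 137/30.2 = 4.5364 N/mm
D = (Gd⁴/(8N_a·k))^(1/3) = (77.7×10³·6.1⁴/(8·16·4.5364))^(1/3)
  = (185275)^(1/3) = 57.0084 mm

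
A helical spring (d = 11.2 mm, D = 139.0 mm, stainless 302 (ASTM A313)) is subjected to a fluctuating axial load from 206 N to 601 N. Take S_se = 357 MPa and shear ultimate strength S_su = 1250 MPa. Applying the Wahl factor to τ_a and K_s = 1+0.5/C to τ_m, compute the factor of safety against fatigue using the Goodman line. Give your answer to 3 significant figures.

4.17

C = D/d = 139.0/11.2 = 12.4107; K_W = (4C−1)/(4C−4)+0.615/C = 1.1153; K_s = 1+0.5/C = 1.0403
F_a = (F_max−F_min)/2 = 197.5 N; F_m = (F_max+F_min)/2 = 403.5 N
τ_a = K_W·8F_aD/(πd³) = 1.1153 × 49.759 = 55.495 MPa
τ_m = K_s·8F_mD/(πd³) = 1.0403 × 101.66 = 105.75 MPa
Goodman: 1/n_f = τ_a/S_se + τ_m/S_su = 55.495/357 + 105.75/1250 = 0.15545 + 0.08460 = 0.24005
n_f = 1/0.24005 = 4.166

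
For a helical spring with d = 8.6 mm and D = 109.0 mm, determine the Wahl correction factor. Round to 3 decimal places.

1.113

C = D/d = 109.0/8.6 = 12.6744
K_W = (4C−1)/(4C−4) + 0.615/C = 49.698/46.698 + 0.0485 = 1.1128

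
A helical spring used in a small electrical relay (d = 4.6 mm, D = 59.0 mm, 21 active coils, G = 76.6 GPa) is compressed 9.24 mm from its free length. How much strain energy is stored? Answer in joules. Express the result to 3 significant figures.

k = Gd⁴/(8D³N_a) = (76.6×10³)(4.6⁴)/(8·59.0³·21) = 0.99402 N/mm
U = ½kδ² = 0.5 × 0.99402 × 9.24² = 42.433 N·mm = 0.042433 J

0.0424 J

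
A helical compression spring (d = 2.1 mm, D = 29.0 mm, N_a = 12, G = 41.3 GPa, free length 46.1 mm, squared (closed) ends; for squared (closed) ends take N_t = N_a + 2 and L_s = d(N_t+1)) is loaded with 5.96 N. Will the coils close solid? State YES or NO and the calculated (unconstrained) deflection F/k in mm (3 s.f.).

k = Gd⁴/(8D³N_a) = (41.3×10³)(2.1⁴)/(8·29.0³·12) = 0.34305 N/mm
N_t = 14; L_s = 2.1·15 = 31.5 mm; δ_solid = L₀ − L_s = 46.1 − 31.5 = 14.6 mm
δ = F/k = 5.96/0.34305 = 17.373 mm
δ ≥ δ_solid → spring goes solid

YES, δ = 17.4 mm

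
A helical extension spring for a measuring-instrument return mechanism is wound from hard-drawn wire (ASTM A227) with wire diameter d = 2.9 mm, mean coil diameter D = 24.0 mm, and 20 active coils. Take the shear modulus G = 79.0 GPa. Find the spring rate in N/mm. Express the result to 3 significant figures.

2.53 N/mm

k = Gd⁴/(8D³N_a) = (79.0×10³ × 2.9⁴) / (8 × 24.0³ × 20)
  = 5.58752e+06 / 2.21184e+06 = 2.5262 N/mm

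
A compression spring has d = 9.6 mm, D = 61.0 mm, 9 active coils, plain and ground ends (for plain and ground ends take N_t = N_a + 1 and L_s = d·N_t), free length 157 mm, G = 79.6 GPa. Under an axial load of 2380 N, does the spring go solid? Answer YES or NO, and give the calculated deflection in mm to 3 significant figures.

NO, δ = 57.5 mm

k = Gd⁴/(8D³N_a) = (79.6×10³)(9.6⁴)/(8·61.0³·9) = 41.369 N/mm
N_t = 10; L_s = 9.6·10 = 96 mm; δ_solid = L₀ − L_s = 157 − 96 = 61 mm
δ = F/k = 2380/41.369 = 57.531 mm
δ < δ_solid → spring does not go solid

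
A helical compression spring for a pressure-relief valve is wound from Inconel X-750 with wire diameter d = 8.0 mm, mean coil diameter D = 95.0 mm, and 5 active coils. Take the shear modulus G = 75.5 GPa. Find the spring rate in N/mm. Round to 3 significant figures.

9.02 N/mm

k = Gd⁴/(8D³N_a) = (75.5×10³ × 8.0⁴) / (8 × 95.0³ × 5)
  = 3.09248e+08 / 3.4295e+07 = 9.0173 N/mm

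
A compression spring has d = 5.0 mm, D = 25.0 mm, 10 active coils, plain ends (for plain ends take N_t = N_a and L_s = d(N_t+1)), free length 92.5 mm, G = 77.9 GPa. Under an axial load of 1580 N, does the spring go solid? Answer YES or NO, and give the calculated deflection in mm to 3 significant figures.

YES, δ = 40.6 mm

k = Gd⁴/(8D³N_a) = (77.9×10³)(5.0⁴)/(8·25.0³·10) = 38.95 N/mm
N_t = 10; L_s = 5.0·11 = 55 mm; δ_solid = L₀ − L_s = 92.5 − 55 = 37.5 mm
δ = F/k = 1580/38.95 = 40.565 mm
δ ≥ δ_solid → spring goes solid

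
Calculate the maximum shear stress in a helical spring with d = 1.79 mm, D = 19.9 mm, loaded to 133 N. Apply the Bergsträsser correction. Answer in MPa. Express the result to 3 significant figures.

1320 MPa

Spring index C = D/d = 19.9/1.79 = 11.1173
K_B = (4C+2)/(4C−3) = 46.469/41.469 = 1.1206
τ₀ = 8FD/(πd³) = 8·133·19.9/(π·1.79³) = 21173.6/18.018 = 1175.1 MPa
τ_max = K·τ₀ = 1.1206 × 1175.1 = 1316.8 MPa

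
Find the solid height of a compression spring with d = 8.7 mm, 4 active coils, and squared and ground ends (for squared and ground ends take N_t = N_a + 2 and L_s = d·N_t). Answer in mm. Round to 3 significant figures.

52.2 mm

squared and ground ends: N_t = N_a + 2 = 4 + 2 = 6
L_s = d·N_t = 8.7 × 6 = 52.2 mm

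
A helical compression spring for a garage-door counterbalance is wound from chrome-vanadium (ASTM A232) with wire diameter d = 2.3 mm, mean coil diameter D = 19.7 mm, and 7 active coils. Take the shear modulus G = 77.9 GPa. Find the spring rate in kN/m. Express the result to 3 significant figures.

k = Gd⁴/(8D³N_a) = (77.9×10³ × 2.3⁴) / (8 × 19.7³ × 7)
  = 2.17996e+06 / 428141 = 5.0917 N/mm

5.09 kN/m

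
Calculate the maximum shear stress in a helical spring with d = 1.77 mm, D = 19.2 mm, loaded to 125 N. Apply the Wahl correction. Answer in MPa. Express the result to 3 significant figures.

1250 MPa

Spring index C = D/d = 19.2/1.77 = 10.8475
K_W = (4C−1)/(4C−4) + 0.615/C = 42.390/39.390 + 0.0567 = 1.1329
τ₀ = 8FD/(πd³) = 8·125·19.2/(π·1.77³) = 19200/17.421 = 1102.1 MPa
τ_max = K·τ₀ = 1.1329 × 1102.1 = 1248.6 MPa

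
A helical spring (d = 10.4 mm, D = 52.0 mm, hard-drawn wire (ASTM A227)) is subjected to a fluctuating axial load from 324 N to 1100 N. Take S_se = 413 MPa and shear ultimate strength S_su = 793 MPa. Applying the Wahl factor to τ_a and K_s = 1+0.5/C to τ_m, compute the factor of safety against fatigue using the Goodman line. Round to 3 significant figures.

C = D/d = 52.0/10.4 = 5.0000; K_W = (4C−1)/(4C−4)+0.615/C = 1.3105; K_s = 1+0.5/C = 1.1000
F_a = (F_max−F_min)/2 = 388 N; F_m = (F_max+F_min)/2 = 712 N
τ_a = K_W·8F_aD/(πd³) = 1.3105 × 45.675 = 59.857 MPa
τ_m = K_s·8F_mD/(πd³) = 1.1000 × 83.815 = 92.197 MPa
Goodman: 1/n_f = τ_a/S_se + τ_m/S_su = 59.857/413 + 92.197/793 = 0.14493 + 0.11626 = 0.26119
n_f = 1/0.26119 = 3.829

3.83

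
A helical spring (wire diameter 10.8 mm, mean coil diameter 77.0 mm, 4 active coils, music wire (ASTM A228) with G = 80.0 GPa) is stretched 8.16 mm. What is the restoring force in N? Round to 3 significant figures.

k = Gd⁴/(8D³N_a) = (80.0×10³)(10.8⁴)/(8·77.0³·4) = 74.501 N/mm
F = k·δ = 74.501 × 8.16 = 607.93 N

608 N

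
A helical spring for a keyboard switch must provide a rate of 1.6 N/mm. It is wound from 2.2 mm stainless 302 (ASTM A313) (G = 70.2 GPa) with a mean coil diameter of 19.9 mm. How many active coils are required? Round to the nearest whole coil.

16

N_a = Gd⁴/(8D³k) = (70.2×10³ × 2.2⁴)/(8 × 19.9³ × 1.6)
    = 1.64448e+06 / 100872 = 16.3 → 16 coils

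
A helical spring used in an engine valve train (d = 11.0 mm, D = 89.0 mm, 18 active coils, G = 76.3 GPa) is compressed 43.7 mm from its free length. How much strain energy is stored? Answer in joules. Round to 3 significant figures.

k = Gd⁴/(8D³N_a) = (76.3×10³)(11.0⁴)/(8·89.0³·18) = 11.004 N/mm
U = ½kδ² = 0.5 × 11.004 × 43.7² = 10507 N·mm = 10.507 J

10.5 J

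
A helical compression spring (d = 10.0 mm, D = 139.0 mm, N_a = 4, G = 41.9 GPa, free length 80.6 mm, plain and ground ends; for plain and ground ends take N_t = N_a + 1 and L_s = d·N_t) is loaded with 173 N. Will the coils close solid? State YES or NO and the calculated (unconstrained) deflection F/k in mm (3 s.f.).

YES, δ = 35.5 mm

k = Gd⁴/(8D³N_a) = (41.9×10³)(10.0⁴)/(8·139.0³·4) = 4.8755 N/mm
N_t = 5; L_s = 10.0·5 = 50 mm; δ_solid = L₀ − L_s = 80.6 − 50 = 30.6 mm
δ = F/k = 173/4.8755 = 35.484 mm
δ ≥ δ_solid → spring goes solid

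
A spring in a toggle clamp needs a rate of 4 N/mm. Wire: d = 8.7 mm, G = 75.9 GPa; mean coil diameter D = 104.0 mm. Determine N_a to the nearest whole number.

N_a = Gd⁴/(8D³k) = (75.9×10³ × 8.7⁴)/(8 × 104.0³ × 4)
    = 4.34829e+08 / 3.59956e+07 = 12.08 → 12 coils

12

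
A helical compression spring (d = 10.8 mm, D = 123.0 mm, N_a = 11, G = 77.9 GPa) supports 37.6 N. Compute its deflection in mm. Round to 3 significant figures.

k = Gd⁴/(8D³N_a) = (77.9×10³)(10.8⁴)/(8·123.0³·11) = 6.4719 N/mm
δ = F/k = 37.6 / 6.4719 = 5.8097 mm

5.81 mm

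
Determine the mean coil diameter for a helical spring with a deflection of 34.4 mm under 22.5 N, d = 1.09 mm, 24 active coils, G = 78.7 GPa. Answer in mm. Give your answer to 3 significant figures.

Required rate k = F/δ = 22.5/34.4 = 0.65407 N/mm
D = (Gd⁴/(8N_a·k))^(1/3) = (78.7×10³·1.09⁴/(8·24·0.65407))^(1/3)
  = (884.617)^(1/3) = 9.5996 mm

9.60 mm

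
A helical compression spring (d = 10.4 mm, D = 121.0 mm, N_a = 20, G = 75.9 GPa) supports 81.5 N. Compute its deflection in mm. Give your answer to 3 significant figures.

26.0 mm

k = Gd⁴/(8D³N_a) = (75.9×10³)(10.4⁴)/(8·121.0³·20) = 3.1326 N/mm
δ = F/k = 81.5 / 3.1326 = 26.017 mm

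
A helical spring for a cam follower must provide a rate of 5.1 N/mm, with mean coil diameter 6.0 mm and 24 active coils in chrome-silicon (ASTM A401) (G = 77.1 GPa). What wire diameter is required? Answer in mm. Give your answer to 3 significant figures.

1.29 mm

d = (8D³N_a·k / G)^(1/4) = (8·6.0³·24·5.1 / (77.1×10³))^0.25
  = (2.7433)^0.25 = 1.2870 mm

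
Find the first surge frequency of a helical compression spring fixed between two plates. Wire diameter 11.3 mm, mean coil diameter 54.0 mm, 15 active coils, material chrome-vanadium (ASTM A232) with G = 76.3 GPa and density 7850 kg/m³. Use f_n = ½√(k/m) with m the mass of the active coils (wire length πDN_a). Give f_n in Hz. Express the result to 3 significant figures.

k = Gd⁴/(8D³N_a) = (76.3×10³)(11.3⁴)/(8·54.0³·15) = 65.838 N/mm = 65838 N/m
Wire length L = πDN_a = π·54.0·15 = 2544.7 mm
m = ρ·(πd²/4)·L = 7850 × 100.29×10⁻⁶ m² × 2.5447 m = 2.0033 kg
f_n = ½√(k/m) = 0.5·√(65838/2.0033) = 0.5·√(32864) = 90.643 Hz

90.6 Hz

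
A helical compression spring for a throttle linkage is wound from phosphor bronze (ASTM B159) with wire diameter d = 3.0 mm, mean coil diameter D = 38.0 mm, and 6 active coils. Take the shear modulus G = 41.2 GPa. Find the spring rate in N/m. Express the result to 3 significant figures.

k = Gd⁴/(8D³N_a) = (41.2×10³ × 3.0⁴) / (8 × 38.0³ × 6)
  = 3.3372e+06 / 2.63386e+06 = 1.267 N/mm = 1267 N/m

1270 N/m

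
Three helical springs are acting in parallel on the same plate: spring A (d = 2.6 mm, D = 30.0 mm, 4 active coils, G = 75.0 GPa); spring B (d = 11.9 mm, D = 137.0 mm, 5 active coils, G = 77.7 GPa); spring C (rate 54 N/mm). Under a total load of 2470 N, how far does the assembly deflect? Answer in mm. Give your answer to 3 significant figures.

k_A = Gd⁴/(8D³N_a) = (75.0×10³)(2.6⁴)/(8·30.0³·4) = 3.9668 N/mm
k_B = Gd⁴/(8D³N_a) = (77.7×10³)(11.9⁴)/(8·137.0³·5) = 15.149 N/mm
Parallel: k_eq = 3.9668 + 15.149 + 54 = 73.116 N/mm
δ = F/k_eq = 2470/73.116 = 33.782 mm

33.8 mm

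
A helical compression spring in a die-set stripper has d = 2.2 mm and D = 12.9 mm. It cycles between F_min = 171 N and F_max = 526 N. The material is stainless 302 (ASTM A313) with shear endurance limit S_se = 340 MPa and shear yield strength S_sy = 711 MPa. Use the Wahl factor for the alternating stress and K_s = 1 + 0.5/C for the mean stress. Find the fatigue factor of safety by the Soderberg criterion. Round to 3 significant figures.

C = D/d = 12.9/2.2 = 5.8636; K_W = (4C−1)/(4C−4)+0.615/C = 1.2591; K_s = 1+0.5/C = 1.0853
F_a = (F_max−F_min)/2 = 177.5 N; F_m = (F_max+F_min)/2 = 348.5 N
τ_a = K_W·8F_aD/(πd³) = 1.2591 × 547.6 = 689.47 MPa
τ_m = K_s·8F_mD/(πd³) = 1.0853 × 1075.1 = 1166.8 MPa
Soderberg: 1/n_f = τ_a/S_se + τ_m/S_sy = 689.47/340 + 1166.8/711 = 2.02786 + 1.64109 = 3.669
n_f = 1/3.669 = 0.2726

0.273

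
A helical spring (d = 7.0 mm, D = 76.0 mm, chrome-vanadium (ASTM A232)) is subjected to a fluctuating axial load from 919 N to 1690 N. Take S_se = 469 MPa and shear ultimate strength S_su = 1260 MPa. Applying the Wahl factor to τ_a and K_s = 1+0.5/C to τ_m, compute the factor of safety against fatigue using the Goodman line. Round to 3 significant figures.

0.880

C = D/d = 76.0/7.0 = 10.8571; K_W = (4C−1)/(4C−4)+0.615/C = 1.1327; K_s = 1+0.5/C = 1.0461
F_a = (F_max−F_min)/2 = 385.5 N; F_m = (F_max+F_min)/2 = 1304.5 N
τ_a = K_W·8F_aD/(πd³) = 1.1327 × 217.51 = 246.38 MPa
τ_m = K_s·8F_mD/(πd³) = 1.0461 × 736.04 = 769.94 MPa
Goodman: 1/n_f = τ_a/S_se + τ_m/S_su = 246.38/469 + 769.94/1260 = 0.52534 + 0.61106 = 1.1364
n_f = 1/1.1364 = 0.88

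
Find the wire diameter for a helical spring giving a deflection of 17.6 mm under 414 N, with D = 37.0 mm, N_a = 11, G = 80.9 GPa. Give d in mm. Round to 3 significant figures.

6.00 mm

Required rate k = F/δ = 414/17.6 = 23.523 N/mm
d = (8D³N_a·k / G)^(1/4) = (8·37.0³·11·23.523 / (80.9×10³))^0.25
  = (1296.1)^0.25 = 6.0001 mm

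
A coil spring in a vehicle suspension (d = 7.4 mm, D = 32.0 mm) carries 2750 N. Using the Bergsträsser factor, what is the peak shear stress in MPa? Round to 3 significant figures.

Spring index C = D/d = 32.0/7.4 = 4.3243
K_B = (4C+2)/(4C−3) = 19.297/14.297 = 1.3497
τ₀ = 8FD/(πd³) = 8·2750·32.0/(π·7.4³) = 704000/1273 = 553 MPa
τ_max = K·τ₀ = 1.3497 × 553 = 746.4 MPa

746 MPa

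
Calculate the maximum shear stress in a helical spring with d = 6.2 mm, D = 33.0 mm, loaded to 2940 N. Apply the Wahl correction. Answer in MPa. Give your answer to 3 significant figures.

1340 MPa

Spring index C = D/d = 33.0/6.2 = 5.3226
K_W = (4C−1)/(4C−4) + 0.615/C = 20.290/17.290 + 0.1155 = 1.2891
τ₀ = 8FD/(πd³) = 8·2940·33.0/(π·6.2³) = 776160/748.73 = 1036.6 MPa
τ_max = K·τ₀ = 1.2891 × 1036.6 = 1336.3 MPa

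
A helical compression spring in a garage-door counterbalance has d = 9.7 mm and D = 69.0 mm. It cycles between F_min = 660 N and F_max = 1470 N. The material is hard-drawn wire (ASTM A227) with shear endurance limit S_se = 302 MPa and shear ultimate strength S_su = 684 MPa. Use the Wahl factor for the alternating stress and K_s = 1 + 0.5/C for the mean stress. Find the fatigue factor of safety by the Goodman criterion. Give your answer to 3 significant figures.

1.58

C = D/d = 69.0/9.7 = 7.1134; K_W = (4C−1)/(4C−4)+0.615/C = 1.2091; K_s = 1+0.5/C = 1.0703
F_a = (F_max−F_min)/2 = 405 N; F_m = (F_max+F_min)/2 = 1065 N
τ_a = K_W·8F_aD/(πd³) = 1.2091 × 77.97 = 94.277 MPa
τ_m = K_s·8F_mD/(πd³) = 1.0703 × 205.03 = 219.44 MPa
Goodman: 1/n_f = τ_a/S_se + τ_m/S_su = 94.277/302 + 219.44/684 = 0.31217 + 0.32083 = 0.633
n_f = 1/0.633 = 1.58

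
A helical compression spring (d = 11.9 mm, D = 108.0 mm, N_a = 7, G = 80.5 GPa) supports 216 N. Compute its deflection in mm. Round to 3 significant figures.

k = Gd⁴/(8D³N_a) = (80.5×10³)(11.9⁴)/(8·108.0³·7) = 22.884 N/mm
δ = F/k = 216 / 22.884 = 9.4391 mm

9.44 mm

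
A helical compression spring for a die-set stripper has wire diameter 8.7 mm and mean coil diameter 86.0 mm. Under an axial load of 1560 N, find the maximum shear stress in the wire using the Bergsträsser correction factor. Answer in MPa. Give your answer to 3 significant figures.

590 MPa

Spring index C = D/d = 86.0/8.7 = 9.8851
K_B = (4C+2)/(4C−3) = 41.540/36.540 = 1.1368
τ₀ = 8FD/(πd³) = 8·1560·86.0/(π·8.7³) = 1.07328e+06/2068.7 = 518.81 MPa
τ_max = K·τ₀ = 1.1368 × 518.81 = 589.8 MPa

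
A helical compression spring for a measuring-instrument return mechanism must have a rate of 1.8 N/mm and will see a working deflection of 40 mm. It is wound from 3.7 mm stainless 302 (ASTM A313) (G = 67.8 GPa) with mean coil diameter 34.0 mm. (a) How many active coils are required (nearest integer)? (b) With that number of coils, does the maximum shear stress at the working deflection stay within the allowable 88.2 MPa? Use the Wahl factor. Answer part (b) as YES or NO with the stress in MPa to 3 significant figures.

(a) 22 coils; (b) NO, τ_max = 145 MPa

N_a = Gd⁴/(8D³k) = (67.8×10³)(3.7⁴)/(8·34.0³·1.8) = 22.45 → N_a = 22
Actual rate k = Gd⁴/(8D³·22) = 1.8369 N/mm
Working load F = kδ = 1.8369·40 = 73.476 N
C = 34.0/3.7 = 9.1892; K_W = (4C−1)/(4C−4)+0.615/C = 1.1585
τ_max = K_W·8FD/(πd³) = 1.1585·125.59 = 145.5 MPa
τ_max > 88.2 MPa → exceeds allowable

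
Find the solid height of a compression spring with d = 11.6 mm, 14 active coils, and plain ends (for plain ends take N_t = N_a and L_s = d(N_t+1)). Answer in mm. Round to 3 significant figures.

plain ends: N_t = N_a = 14
L_s = d·(N_t+1) = 11.6 × 15 = 174 mm

174 mm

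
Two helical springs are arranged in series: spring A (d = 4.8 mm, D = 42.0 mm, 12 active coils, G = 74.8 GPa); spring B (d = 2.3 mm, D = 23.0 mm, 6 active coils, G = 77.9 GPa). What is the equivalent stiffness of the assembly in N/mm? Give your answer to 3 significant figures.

2.24 N/mm

k_A = Gd⁴/(8D³N_a) = (74.8×10³)(4.8⁴)/(8·42.0³·12) = 5.5827 N/mm
k_B = Gd⁴/(8D³N_a) = (77.9×10³)(2.3⁴)/(8·23.0³·6) = 3.7327 N/mm
Series: 1/k_eq = 1/5.5827 + 1/3.7327 = 0.44703; k_eq = 2.237 N/mm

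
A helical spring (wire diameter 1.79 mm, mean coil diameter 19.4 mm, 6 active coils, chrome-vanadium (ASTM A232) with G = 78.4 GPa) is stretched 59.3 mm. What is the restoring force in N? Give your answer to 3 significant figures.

k = Gd⁴/(8D³N_a) = (78.4×10³)(1.79⁴)/(8·19.4³·6) = 2.2966 N/mm
F = k·δ = 2.2966 × 59.3 = 136.19 N

136 N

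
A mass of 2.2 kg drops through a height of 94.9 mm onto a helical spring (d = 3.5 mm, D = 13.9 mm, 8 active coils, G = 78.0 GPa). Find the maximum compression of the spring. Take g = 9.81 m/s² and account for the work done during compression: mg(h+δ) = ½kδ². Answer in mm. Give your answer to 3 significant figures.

k = Gd⁴/(8D³N_a) = (78.0×10³)(3.5⁴)/(8·13.9³·8) = 68.099 N/mm
W = mg = 2.2 × 9.81 = 21.582 N
½kδ² − Wδ − Wh = 0 → δ = (W + √(W² + 2kWh))/k
δ = (21.582 + √(465.78 + 278953))/68.099 = (21.582 + 528.6)/68.099 = 8.0791 mm

8.08 mm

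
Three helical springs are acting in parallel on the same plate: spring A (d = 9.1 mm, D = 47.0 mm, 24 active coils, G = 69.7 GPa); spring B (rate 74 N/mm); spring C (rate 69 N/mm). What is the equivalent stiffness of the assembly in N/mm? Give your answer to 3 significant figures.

k_A = Gd⁴/(8D³N_a) = (69.7×10³)(9.1⁴)/(8·47.0³·24) = 23.977 N/mm
Parallel: k_eq = 23.977 + 74 + 69 = 166.98 N/mm

167 N/mm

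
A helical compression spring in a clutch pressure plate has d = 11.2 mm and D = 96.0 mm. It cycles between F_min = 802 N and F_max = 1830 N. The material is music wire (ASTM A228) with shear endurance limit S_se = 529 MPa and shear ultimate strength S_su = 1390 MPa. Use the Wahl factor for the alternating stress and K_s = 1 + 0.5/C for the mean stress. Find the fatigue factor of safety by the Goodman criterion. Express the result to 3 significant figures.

2.69

C = D/d = 96.0/11.2 = 8.5714; K_W = (4C−1)/(4C−4)+0.615/C = 1.1708; K_s = 1+0.5/C = 1.0583
F_a = (F_max−F_min)/2 = 514 N; F_m = (F_max+F_min)/2 = 1316 N
τ_a = K_W·8F_aD/(πd³) = 1.1708 × 89.438 = 104.71 MPa
τ_m = K_s·8F_mD/(πd³) = 1.0583 × 228.99 = 242.35 MPa
Goodman: 1/n_f = τ_a/S_se + τ_m/S_su = 104.71/529 + 242.35/1390 = 0.19795 + 0.17435 = 0.3723
n_f = 1/0.3723 = 2.686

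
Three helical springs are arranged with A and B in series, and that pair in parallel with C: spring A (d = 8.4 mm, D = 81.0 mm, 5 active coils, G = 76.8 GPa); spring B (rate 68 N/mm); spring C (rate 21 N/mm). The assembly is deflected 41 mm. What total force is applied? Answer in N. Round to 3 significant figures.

1440 N

k_A = Gd⁴/(8D³N_a) = (76.8×10³)(8.4⁴)/(8·81.0³·5) = 17.987 N/mm
Springs A,B series: k_AB = 1/(1/17.987+1/68) = 14.225 N/mm; parallel with C: k_eq = 14.225+21 = 35.225 N/mm
F = k_eq·δ = 35.225·41 = 1444.2 N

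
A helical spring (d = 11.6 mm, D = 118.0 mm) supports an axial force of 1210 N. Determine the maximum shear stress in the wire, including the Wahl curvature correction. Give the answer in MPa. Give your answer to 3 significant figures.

266 MPa

Spring index C = D/d = 118.0/11.6 = 10.1724
K_W = (4C−1)/(4C−4) + 0.615/C = 39.690/36.690 + 0.0605 = 1.1422
τ₀ = 8FD/(πd³) = 8·1210·118.0/(π·11.6³) = 1.14224e+06/4903.7 = 232.93 MPa
τ_max = K·τ₀ = 1.1422 × 232.93 = 266.06 MPa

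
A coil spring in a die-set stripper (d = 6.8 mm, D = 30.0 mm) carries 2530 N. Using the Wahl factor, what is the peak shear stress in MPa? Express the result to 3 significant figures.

Spring index C = D/d = 30.0/6.8 = 4.4118
K_W = (4C−1)/(4C−4) + 0.615/C = 16.647/13.647 + 0.1394 = 1.3592
τ₀ = 8FD/(πd³) = 8·2530·30.0/(π·6.8³) = 607200/987.82 = 614.69 MPa
τ_max = K·τ₀ = 1.3592 × 614.69 = 835.5 MPa

836 MPa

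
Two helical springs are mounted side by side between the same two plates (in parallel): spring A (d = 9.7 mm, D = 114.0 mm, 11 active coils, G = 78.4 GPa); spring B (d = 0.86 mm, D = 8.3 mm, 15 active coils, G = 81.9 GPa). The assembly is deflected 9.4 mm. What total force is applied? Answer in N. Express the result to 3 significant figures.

56.2 N

k_A = Gd⁴/(8D³N_a) = (78.4×10³)(9.7⁴)/(8·114.0³·11) = 5.3236 N/mm
k_B = Gd⁴/(8D³N_a) = (81.9×10³)(0.86⁴)/(8·8.3³·15) = 0.65292 N/mm
Parallel: k_eq = 5.3236 + 0.65292 = 5.9765 N/mm
F = k_eq·δ = 5.9765·9.4 = 56.179 N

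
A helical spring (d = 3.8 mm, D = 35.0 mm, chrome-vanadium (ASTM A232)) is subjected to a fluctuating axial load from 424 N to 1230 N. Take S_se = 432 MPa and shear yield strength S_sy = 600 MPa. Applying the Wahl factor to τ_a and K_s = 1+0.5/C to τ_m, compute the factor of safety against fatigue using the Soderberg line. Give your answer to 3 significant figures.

C = D/d = 35.0/3.8 = 9.2105; K_W = (4C−1)/(4C−4)+0.615/C = 1.1581; K_s = 1+0.5/C = 1.0543
F_a = (F_max−F_min)/2 = 403 N; F_m = (F_max+F_min)/2 = 827 N
τ_a = K_W·8F_aD/(πd³) = 1.1581 × 654.58 = 758.08 MPa
τ_m = K_s·8F_mD/(πd³) = 1.0543 × 1343.3 = 1416.2 MPa
Soderberg: 1/n_f = τ_a/S_se + τ_m/S_sy = 758.08/432 + 1416.2/600 = 1.75481 + 2.36031 = 4.1151
n_f = 1/4.1151 = 0.243

0.243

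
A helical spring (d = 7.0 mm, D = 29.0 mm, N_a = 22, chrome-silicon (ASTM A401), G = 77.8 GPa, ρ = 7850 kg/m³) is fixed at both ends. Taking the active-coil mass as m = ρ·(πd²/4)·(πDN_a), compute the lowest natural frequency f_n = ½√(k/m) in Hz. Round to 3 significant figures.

134 Hz

k = Gd⁴/(8D³N_a) = (77.8×10³)(7.0⁴)/(8·29.0³·22) = 43.518 N/mm = 43518 N/m
Wire length L = πDN_a = π·29.0·22 = 2004.3 mm
m = ρ·(πd²/4)·L = 7850 × 38.485×10⁻⁶ m² × 2.0043 m = 0.60552 kg
f_n = ½√(k/m) = 0.5·√(43518/0.60552) = 0.5·√(71869) = 134.04 Hz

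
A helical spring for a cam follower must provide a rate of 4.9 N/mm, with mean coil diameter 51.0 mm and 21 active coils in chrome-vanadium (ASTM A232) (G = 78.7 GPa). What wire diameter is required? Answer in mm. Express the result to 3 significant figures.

d = (8D³N_a·k / G)^(1/4) = (8·51.0³·21·4.9 / (78.7×10³))^0.25
  = (1387.5)^0.25 = 6.1032 mm

6.10 mm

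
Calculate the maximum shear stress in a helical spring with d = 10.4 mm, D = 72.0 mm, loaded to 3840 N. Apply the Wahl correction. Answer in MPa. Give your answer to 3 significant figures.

761 MPa

Spring index C = D/d = 72.0/10.4 = 6.9231
K_W = (4C−1)/(4C−4) + 0.615/C = 26.692/23.692 + 0.0888 = 1.2155
τ₀ = 8FD/(πd³) = 8·3840·72.0/(π·10.4³) = 2.21184e+06/3533.9 = 625.9 MPa
τ_max = K·τ₀ = 1.2155 × 625.9 = 760.75 MPa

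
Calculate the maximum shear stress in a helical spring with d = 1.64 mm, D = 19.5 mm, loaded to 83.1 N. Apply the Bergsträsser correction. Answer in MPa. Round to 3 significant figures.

1040 MPa

Spring index C = D/d = 19.5/1.64 = 11.8902
K_B = (4C+2)/(4C−3) = 49.561/44.561 = 1.1122
τ₀ = 8FD/(πd³) = 8·83.1·19.5/(π·1.64³) = 12963.6/13.857 = 935.5 MPa
τ_max = K·τ₀ = 1.1122 × 935.5 = 1040.5 MPa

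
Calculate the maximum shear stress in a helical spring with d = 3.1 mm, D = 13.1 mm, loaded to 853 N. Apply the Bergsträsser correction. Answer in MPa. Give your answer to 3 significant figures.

Spring index C = D/d = 13.1/3.1 = 4.2258
K_B = (4C+2)/(4C−3) = 18.903/13.903 = 1.3596
τ₀ = 8FD/(πd³) = 8·853·13.1/(π·3.1³) = 89394.4/93.591 = 955.16 MPa
τ_max = K·τ₀ = 1.3596 × 955.16 = 1298.7 MPa

1300 MPa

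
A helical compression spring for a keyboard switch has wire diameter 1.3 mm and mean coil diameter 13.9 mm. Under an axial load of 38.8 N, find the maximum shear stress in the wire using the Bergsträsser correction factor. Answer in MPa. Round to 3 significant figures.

704 MPa

Spring index C = D/d = 13.9/1.3 = 10.6923
K_B = (4C+2)/(4C−3) = 44.769/39.769 = 1.1257
τ₀ = 8FD/(πd³) = 8·38.8·13.9/(π·1.3³) = 4314.56/6.9021 = 625.11 MPa
τ_max = K·τ₀ = 1.1257 × 625.11 = 703.7 MPa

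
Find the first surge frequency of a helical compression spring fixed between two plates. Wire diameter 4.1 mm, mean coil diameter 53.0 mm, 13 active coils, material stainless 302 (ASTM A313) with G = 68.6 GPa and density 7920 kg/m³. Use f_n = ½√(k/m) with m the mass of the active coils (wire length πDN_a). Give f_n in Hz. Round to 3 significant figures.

37.2 Hz

k = Gd⁴/(8D³N_a) = (68.6×10³)(4.1⁴)/(8·53.0³·13) = 1.252 N/mm = 1252 N/m
Wire length L = πDN_a = π·53.0·13 = 2164.6 mm
m = ρ·(πd²/4)·L = 7920 × 13.203×10⁻⁶ m² × 2.1646 m = 0.22634 kg
f_n = ½√(k/m) = 0.5·√(1252/0.22634) = 0.5·√(5531.5) = 37.187 Hz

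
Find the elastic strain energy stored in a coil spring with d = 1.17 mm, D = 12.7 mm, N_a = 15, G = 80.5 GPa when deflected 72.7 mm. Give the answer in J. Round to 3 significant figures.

k = Gd⁴/(8D³N_a) = (80.5×10³)(1.17⁴)/(8·12.7³·15) = 0.61369 N/mm
U = ½kδ² = 0.5 × 0.61369 × 72.7² = 1621.8 N·mm = 1.6218 J

1.62 J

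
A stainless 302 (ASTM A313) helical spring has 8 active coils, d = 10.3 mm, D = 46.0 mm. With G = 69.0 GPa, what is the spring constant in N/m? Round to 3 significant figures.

k = Gd⁴/(8D³N_a) = (69.0×10³ × 10.3⁴) / (8 × 46.0³ × 8)
  = 7.76601e+08 / 6.2295e+06 = 124.66 N/mm = 1.2466e+05 N/m

125000 N/m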